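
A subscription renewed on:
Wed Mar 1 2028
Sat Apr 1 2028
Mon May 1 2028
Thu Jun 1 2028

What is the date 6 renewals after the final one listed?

Each date is the 1st; the gaps (31, 30, 31) track the month lengths.
The rule is the 1st of each month.
July 2028: Sat Jul 1 2028.
Next: August 2028 → Tue Aug 1 2028.
September 2028: Fri Sep 1 2028.
Next: October 2028 → Sun Oct 1 2028.
Next: November 2028 → Wed Nov 1 2028.
December 2028: Fri Dec 1 2028.

Fri Dec 1 2028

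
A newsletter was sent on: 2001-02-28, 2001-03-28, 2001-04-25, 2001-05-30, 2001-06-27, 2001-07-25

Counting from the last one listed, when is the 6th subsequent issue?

2002-01-30

These are Wednesdays with 28, 28, 35, 28, 28-day gaps.
Each is the final Wednesday of its month — 2001-05-30 is past the 28th, so '4th Wednesday' doesn't fit.
Last Wednesday of August 2001: 2001-08-29.
September 2001 ends with Wednesday 2001-09-26.
October 2001 ends with Wednesday 2001-10-31.
Last Wednesday of November 2001: 2001-11-28.
December 2001 ends with Wednesday 2001-12-26.
January 2002 ends with Wednesday 2002-01-30.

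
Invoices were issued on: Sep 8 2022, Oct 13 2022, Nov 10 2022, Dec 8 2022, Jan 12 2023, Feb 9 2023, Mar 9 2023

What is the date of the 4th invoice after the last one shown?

Jul 13 2023

These are Thursdays at 28- or 35-day spacing (35, 28, 28, 35, 28, 28).
The pattern: 2nd Thursday of the month.
April 2023 — 2nd Thursday is Apr 13 2023.
May 2023 — 2nd Thursday is May 11 2023.
2nd Thursday of June 2023: Jun 8 2023.
2nd Thursday of July 2023: Jul 13 2023.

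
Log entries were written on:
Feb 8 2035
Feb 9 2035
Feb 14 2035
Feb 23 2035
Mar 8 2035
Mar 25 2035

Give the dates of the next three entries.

The spacing grows by 4 each time: 1, 5, 9, 13, 17 days.
Next gap: 21 days. Mar 25 2035 + 21 days = Apr 15 2035.
Next gap: 25 days. Apr 15 2035 + 25 days = May 10 2035.
Next gap: 29 days. May 10 2035 + 29 days = Jun 8 2035.

Apr 15 2035, May 10 2035, Jun 8 2035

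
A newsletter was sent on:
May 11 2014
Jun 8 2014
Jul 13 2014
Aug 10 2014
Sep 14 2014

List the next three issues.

Oct 12 2014, Nov 9 2014, Dec 14 2014

These are Sundays at 28- or 35-day spacing (28, 35, 28, 35).
The pattern: 2nd Sunday of the month.
October 2014 — 2nd Sunday is Oct 12 2014.
November 2014 — 2nd Sunday is Nov 9 2014.
December 2014 — 2nd Sunday is Dec 14 2014.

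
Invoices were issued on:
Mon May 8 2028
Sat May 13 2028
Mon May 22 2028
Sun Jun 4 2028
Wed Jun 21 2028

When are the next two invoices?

Gaps: 5, 9, 13, 17 days — each gap is 4 larger than the previous one.
Next gap: 21 days. Wed Jun 21 2028 + 21 days = Wed Jul 12 2028.
Next gap: 25 days. Wed Jul 12 2028 + 25 days = Sun Aug 6 2028.

Wed Jul 12 2028, Sun Aug 6 2028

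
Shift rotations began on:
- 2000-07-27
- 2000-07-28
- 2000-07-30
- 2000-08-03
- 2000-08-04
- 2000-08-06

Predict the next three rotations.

Every event lands on a Thursday or Friday or Sunday (gaps cycle 1, 2, 4, 1, 2).
So the schedule is: every Thursday, Friday and Sunday.
Next Thursday: 2000-08-10.
Next Friday: 2000-08-11.
Next Sunday: 2000-08-13.

2000-08-10, 2000-08-11, 2000-08-13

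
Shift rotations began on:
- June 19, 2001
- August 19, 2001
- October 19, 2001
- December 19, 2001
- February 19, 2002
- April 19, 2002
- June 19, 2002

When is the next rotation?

The day-of-month is always 19 (61, 61, 61, 62, 59, 61 days between events).
So this recurs on the 19th of every 2 months.
Next: August 2002 → August 19, 2002.

August 19, 2002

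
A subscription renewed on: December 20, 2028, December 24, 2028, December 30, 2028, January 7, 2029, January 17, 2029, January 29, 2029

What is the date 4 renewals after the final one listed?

Gaps: 4, 6, 8, 10, 12 days — each gap is 2 larger than the previous one.
Next gap: 14 days. January 29, 2029 + 14 days = February 12, 2029.
Next gap: 16 days. February 12, 2029 + 16 days = February 28, 2029.
Next gap: 18 days. February 28, 2029 + 18 days = March 18, 2029.
Next gap: 20 days. March 18, 2029 + 20 days = April 7, 2029.

April 7, 2029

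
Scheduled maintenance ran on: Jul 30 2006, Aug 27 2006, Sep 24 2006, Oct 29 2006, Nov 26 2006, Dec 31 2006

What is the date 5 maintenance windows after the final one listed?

Every date is a Sunday; gaps 28, 28, 35, 28, 35 days.
Each is the last Sunday of its month (at least one falls on the 29th or later, ruling out '4th Sunday').
Last Sunday of January 2007: Jan 28 2007.
February 2007 ends with Sunday Feb 25 2007.
March 2007 ends with Sunday Mar 25 2007.
April 2007 ends with Sunday Apr 29 2007.
Last Sunday of May 2007: May 27 2007.

May 27 2007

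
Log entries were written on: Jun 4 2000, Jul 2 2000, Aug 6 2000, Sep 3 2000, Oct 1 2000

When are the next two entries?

Gaps: 28, 35, 28, 28 days — a mix of 28 and 35. Every date is a Sunday.
Each is the 1st Sunday of its month.
November 2000 — 1st Sunday is Nov 5 2000.
1st Sunday of December 2000: Dec 3 2000.

Nov 5 2000, Dec 3 2000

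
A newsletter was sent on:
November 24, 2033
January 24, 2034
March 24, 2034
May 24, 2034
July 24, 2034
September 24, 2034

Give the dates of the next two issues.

Each date is the 24th; the gaps (61, 59, 61, 61, 62) track the month lengths.
The rule is the 24th of every 2 months.
November 2034: November 24, 2034.
January 2035: January 24, 2035.

November 24, 2034; January 24, 2035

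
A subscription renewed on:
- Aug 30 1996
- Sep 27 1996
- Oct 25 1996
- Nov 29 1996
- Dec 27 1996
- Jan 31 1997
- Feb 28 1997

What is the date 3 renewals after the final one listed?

May 30 1997

Every date is a Friday; gaps 28, 28, 35, 28, 35, 28 days.
Each is the last Friday of its month (at least one falls on the 29th or later, ruling out '4th Friday').
March 1997 ends with Friday Mar 28 1997.
Last Friday of April 1997: Apr 25 1997.
May 1997 ends with Friday May 30 1997.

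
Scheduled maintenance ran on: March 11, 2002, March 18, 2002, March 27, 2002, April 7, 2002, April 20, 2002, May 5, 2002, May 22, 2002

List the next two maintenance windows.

The spacing grows by 2 each time: 7, 9, 11, 13, 15, 17 days.
Next gap: 19 days. May 22, 2002 + 19 days = June 10, 2002.
Next gap: 21 days. June 10, 2002 + 21 days = July 1, 2002.

June 10, 2002; July 1, 2002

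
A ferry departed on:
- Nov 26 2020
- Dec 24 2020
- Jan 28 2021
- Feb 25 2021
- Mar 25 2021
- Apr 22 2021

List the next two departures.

May 27 2021, Jun 24 2021

These are Thursdays at 28- or 35-day spacing (28, 35, 28, 28, 28).
The pattern: 4th Thursday of the month.
May 2021 — 4th Thursday is May 27 2021.
4th Thursday of June 2021: Jun 24 2021.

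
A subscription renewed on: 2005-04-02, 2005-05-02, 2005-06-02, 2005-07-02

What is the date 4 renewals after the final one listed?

Each date is the 2nd; the gaps (30, 31, 30) track the month lengths.
The rule is the 2nd of each month.
Next: August 2005 → 2005-08-02.
Next: September 2005 → 2005-09-02.
October 2005: 2005-10-02.
Next: November 2005 → 2005-11-02.

2005-11-02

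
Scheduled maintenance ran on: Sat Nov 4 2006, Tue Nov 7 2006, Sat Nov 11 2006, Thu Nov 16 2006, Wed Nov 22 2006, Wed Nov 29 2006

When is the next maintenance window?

Thu Dec 7 2006

The spacing grows by 1 each time: 3, 4, 5, 6, 7 days.
Next gap: 8 days. Wed Nov 29 2006 + 8 days = Thu Dec 7 2006.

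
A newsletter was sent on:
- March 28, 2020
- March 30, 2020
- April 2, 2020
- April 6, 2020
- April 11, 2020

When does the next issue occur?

April 17, 2020

Intervals are 2, 3, 4, 5 days — an arithmetic progression with common difference 1.
Next gap: 6 days. April 11, 2020 + 6 days = April 17, 2020.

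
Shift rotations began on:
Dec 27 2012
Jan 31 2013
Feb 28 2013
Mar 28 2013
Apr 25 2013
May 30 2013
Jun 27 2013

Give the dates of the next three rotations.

Jul 25 2013, Aug 29 2013, Sep 26 2013

Every date is a Thursday; gaps 35, 28, 28, 28, 35, 28 days.
Each is the last Thursday of its month (at least one falls on the 29th or later, ruling out '4th Thursday').
Last Thursday of July 2013: Jul 25 2013.
August 2013 ends with Thursday Aug 29 2013.
Last Thursday of September 2013: Sep 26 2013.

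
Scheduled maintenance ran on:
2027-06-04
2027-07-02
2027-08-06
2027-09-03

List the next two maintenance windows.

2027-10-01, 2027-11-05

These are Fridays at 28- or 35-day spacing (28, 35, 28).
The pattern: 1st Friday of the month.
1st Friday of October 2027: 2027-10-01.
November 2027 — 1st Friday is 2027-11-05.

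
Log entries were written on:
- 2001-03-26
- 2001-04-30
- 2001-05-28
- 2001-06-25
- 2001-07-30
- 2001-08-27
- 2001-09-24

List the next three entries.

2001-10-29, 2001-11-26, 2001-12-31

Every date is a Monday; gaps 35, 28, 28, 35, 28, 28 days.
Each is the last Monday of its month (at least one falls on the 29th or later, ruling out '4th Monday').
Last Monday of October 2001: 2001-10-29.
Last Monday of November 2001: 2001-11-26.
Last Monday of December 2001: 2001-12-31.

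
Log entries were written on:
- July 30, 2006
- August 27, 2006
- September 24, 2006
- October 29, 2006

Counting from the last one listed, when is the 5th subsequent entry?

All Sundays; the gaps (28, 28, 35) vary with month length.
This is the last Sunday of each month.
Last Sunday of November 2006: November 26, 2006.
December 2006 ends with Sunday December 31, 2006.
January 2007 ends with Sunday January 28, 2007.
February 2007 ends with Sunday February 25, 2007.
March 2007 ends with Sunday March 25, 2007.

March 25, 2007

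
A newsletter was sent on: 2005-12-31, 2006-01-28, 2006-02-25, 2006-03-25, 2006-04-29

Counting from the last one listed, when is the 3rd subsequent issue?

All Saturdays; the gaps (28, 28, 28, 35) vary with month length.
This is the last Saturday of each month.
Last Saturday of May 2006: 2006-05-27.
Last Saturday of June 2006: 2006-06-24.
Last Saturday of July 2006: 2006-07-29.

2006-07-29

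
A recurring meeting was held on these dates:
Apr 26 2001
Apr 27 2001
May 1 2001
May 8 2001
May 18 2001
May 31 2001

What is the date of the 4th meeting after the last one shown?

Gaps: 1, 4, 7, 10, 13 days — each gap is 3 larger than the previous one.
Next gap: 16 days. May 31 2001 + 16 days = Jun 16 2001.
Next gap: 19 days. Jun 16 2001 + 19 days = Jul 5 2001.
Next gap: 22 days. Jul 5 2001 + 22 days = Jul 27 2001.
Next gap: 25 days. Jul 27 2001 + 25 days = Aug 21 2001.

Aug 21 2001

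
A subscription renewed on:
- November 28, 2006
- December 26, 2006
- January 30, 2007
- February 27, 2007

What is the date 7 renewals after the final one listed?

September 25, 2007

Every date is a Tuesday; gaps 28, 35, 28 days.
Each is the last Tuesday of its month (at least one falls on the 29th or later, ruling out '4th Tuesday').
March 2007 ends with Tuesday March 27, 2007.
April 2007 ends with Tuesday April 24, 2007.
May 2007 ends with Tuesday May 29, 2007.
Last Tuesday of June 2007: June 26, 2007.
July 2007 ends with Tuesday July 31, 2007.
Last Tuesday of August 2007: August 28, 2007.
September 2007 ends with Tuesday September 25, 2007.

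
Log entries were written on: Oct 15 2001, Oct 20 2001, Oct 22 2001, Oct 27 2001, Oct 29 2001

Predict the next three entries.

The gap pattern 5, 2, 5, 2 repeats every 2 events.
These are the Mondays and Saturdays of each week.
The following Saturday is Nov 3 2001.
The following Monday is Nov 5 2001.
The following Saturday is Nov 10 2001.

Nov 3 2001, Nov 5 2001, Nov 10 2001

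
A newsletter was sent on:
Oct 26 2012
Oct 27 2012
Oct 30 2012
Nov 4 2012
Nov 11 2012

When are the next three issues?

The spacing grows by 2 each time: 1, 3, 5, 7 days.
Next gap: 9 days. Nov 11 2012 + 9 days = Nov 20 2012.
Next gap: 11 days. Nov 20 2012 + 11 days = Dec 1 2012.
Next gap: 13 days. Dec 1 2012 + 13 days = Dec 14 2012.

Nov 20 2012, Dec 1 2012, Dec 14 2012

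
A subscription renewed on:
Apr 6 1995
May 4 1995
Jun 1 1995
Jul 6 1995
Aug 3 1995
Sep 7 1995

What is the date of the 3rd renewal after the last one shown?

All dates are Thursdays, 28, 28, 35, 28, 35 days apart.
Specifically, the 1st Thursday of each month.
October 1995 — 1st Thursday is Oct 5 1995.
November 1995 — 1st Thursday is Nov 2 1995.
1st Thursday of December 1995: Dec 7 1995.

Dec 7 1995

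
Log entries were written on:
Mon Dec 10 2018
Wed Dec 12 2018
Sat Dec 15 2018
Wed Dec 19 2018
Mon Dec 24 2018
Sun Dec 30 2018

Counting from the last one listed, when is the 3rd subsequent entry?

Wed Jan 23 2019

Intervals are 2, 3, 4, 5, 6 days — an arithmetic progression with common difference 1.
Next gap: 7 days. Sun Dec 30 2018 + 7 days = Sun Jan 6 2019.
Next gap: 8 days. Sun Jan 6 2019 + 8 days = Mon Jan 14 2019.
Next gap: 9 days. Mon Jan 14 2019 + 9 days = Wed Jan 23 2019.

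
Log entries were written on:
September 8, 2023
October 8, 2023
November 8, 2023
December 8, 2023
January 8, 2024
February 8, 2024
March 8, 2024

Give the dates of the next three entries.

The day-of-month is always 8 (30, 31, 30, 31, 31, 29 days between events).
So this recurs on the 8th of each month.
April 2024: April 8, 2024.
Next: May 2024 → May 8, 2024.
June 2024: June 8, 2024.

April 8, 2024; May 8, 2024; June 8, 2024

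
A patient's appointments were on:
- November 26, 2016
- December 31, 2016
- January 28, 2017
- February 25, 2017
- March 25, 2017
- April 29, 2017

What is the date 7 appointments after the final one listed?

All Saturdays; the gaps (35, 28, 28, 28, 35) vary with month length.
This is the last Saturday of each month.
Last Saturday of May 2017: May 27, 2017.
Last Saturday of June 2017: June 24, 2017.
Last Saturday of July 2017: July 29, 2017.
Last Saturday of August 2017: August 26, 2017.
Last Saturday of September 2017: September 30, 2017.
October 2017 ends with Saturday October 28, 2017.
November 2017 ends with Saturday November 25, 2017.

November 25, 2017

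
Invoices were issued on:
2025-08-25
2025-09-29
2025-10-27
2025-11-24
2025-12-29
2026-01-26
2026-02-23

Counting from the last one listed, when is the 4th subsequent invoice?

2026-06-29

These are Mondays with 35, 28, 28, 35, 28, 28-day gaps.
Each is the final Monday of its month — 2025-09-29 is past the 28th, so '4th Monday' doesn't fit.
March 2026 ends with Monday 2026-03-30.
April 2026 ends with Monday 2026-04-27.
Last Monday of May 2026: 2026-05-25.
Last Monday of June 2026: 2026-06-29.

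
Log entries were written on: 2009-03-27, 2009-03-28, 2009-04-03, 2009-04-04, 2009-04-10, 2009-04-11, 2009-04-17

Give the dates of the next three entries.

Every event lands on a Friday or Saturday (gaps cycle 1, 6, 1, 6, 1, 6).
So the schedule is: every Friday and Saturday.
Next Saturday: 2009-04-18.
Next Friday: 2009-04-24.
Next Saturday: 2009-04-25.

2009-04-18, 2009-04-24, 2009-04-25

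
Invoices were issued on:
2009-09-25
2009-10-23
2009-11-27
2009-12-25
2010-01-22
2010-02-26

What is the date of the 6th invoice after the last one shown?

2010-08-27

Gaps: 28, 35, 28, 28, 35 days — a mix of 28 and 35. Every date is a Friday.
Each is the 4th Friday of its month.
March 2010 — 4th Friday is 2010-03-26.
April 2010 — 4th Friday is 2010-04-23.
4th Friday of May 2010: 2010-05-28.
4th Friday of June 2010: 2010-06-25.
July 2010 — 4th Friday is 2010-07-23.
4th Friday of August 2010: 2010-08-27.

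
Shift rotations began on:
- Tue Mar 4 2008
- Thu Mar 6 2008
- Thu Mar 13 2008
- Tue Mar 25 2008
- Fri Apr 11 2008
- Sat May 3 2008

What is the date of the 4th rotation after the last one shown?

The spacing grows by 5 each time: 2, 7, 12, 17, 22 days.
Next gap: 27 days. Sat May 3 2008 + 27 days = Fri May 30 2008.
Next gap: 32 days. Fri May 30 2008 + 32 days = Tue Jul 1 2008.
Next gap: 37 days. Tue Jul 1 2008 + 37 days = Thu Aug 7 2008.
Next gap: 42 days. Thu Aug 7 2008 + 42 days = Thu Sep 18 2008.

Thu Sep 18 2008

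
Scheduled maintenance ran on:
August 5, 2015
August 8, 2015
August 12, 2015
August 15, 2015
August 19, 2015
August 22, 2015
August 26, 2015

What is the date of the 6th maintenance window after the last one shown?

September 16, 2015

The gap pattern 3, 4, 3, 4, 3, 4 repeats every 2 events.
These are the Wednesdays and Saturdays of each week.
The following Saturday is August 29, 2015.
The following Wednesday is September 2, 2015.
Next Saturday: September 5, 2015.
Next Wednesday: September 9, 2015.
Next Saturday: September 12, 2015.
Next Wednesday: September 16, 2015.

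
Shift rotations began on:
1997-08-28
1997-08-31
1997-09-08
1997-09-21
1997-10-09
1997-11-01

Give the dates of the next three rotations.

Intervals are 3, 8, 13, 18, 23 days — an arithmetic progression with common difference 5.
Next gap: 28 days. 1997-11-01 + 28 days = 1997-11-29.
Next gap: 33 days. 1997-11-29 + 33 days = 1998-01-01.
Next gap: 38 days. 1998-01-01 + 38 days = 1998-02-08.

1997-11-29, 1998-01-01, 1998-02-08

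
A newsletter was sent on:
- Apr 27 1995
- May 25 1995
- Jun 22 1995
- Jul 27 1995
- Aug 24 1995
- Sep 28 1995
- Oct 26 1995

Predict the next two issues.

Nov 23 1995, Dec 28 1995

These are Thursdays at 28- or 35-day spacing (28, 28, 35, 28, 35, 28).
The pattern: 4th Thursday of the month.
November 1995 — 4th Thursday is Nov 23 1995.
December 1995 — 4th Thursday is Dec 28 1995.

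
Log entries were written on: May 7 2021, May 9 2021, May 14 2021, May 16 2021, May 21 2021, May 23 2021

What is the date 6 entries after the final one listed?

Jun 13 2021

The gap pattern 2, 5, 2, 5, 2 repeats every 2 events.
These are the Fridays and Sundays of each week.
The following Friday is May 28 2021.
Next Sunday: May 30 2021.
Next Friday: Jun 4 2021.
Next Sunday: Jun 6 2021.
The following Friday is Jun 11 2021.
The following Sunday is Jun 13 2021.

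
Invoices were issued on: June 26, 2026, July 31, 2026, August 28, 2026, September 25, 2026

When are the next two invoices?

October 30, 2026; November 27, 2026

These are Fridays with 35, 28, 28-day gaps.
Each is the final Friday of its month — July 31, 2026 is past the 28th, so '4th Friday' doesn't fit.
Last Friday of October 2026: October 30, 2026.
Last Friday of November 2026: November 27, 2026.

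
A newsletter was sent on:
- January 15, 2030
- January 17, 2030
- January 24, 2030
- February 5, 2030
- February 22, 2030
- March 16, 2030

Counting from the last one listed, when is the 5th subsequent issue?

September 17, 2030

Gaps: 2, 7, 12, 17, 22 days — each gap is 5 larger than the previous one.
Next gap: 27 days. March 16, 2030 + 27 days = April 12, 2030.
Next gap: 32 days. April 12, 2030 + 32 days = May 14, 2030.
Next gap: 37 days. May 14, 2030 + 37 days = June 20, 2030.
Next gap: 42 days. June 20, 2030 + 42 days = August 1, 2030.
Next gap: 47 days. August 1, 2030 + 47 days = September 17, 2030.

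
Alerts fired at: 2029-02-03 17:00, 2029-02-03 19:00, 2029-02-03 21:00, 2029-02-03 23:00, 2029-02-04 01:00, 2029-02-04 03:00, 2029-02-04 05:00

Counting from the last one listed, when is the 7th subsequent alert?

2029-02-04 19:00

The interval is a steady 2 hours (2, 2, 2, 2, 2, 2).
2029-02-04 05:00 + 2 h = 2029-02-04 07:00.
2029-02-04 07:00 + 2 h = 2029-02-04 09:00.
2029-02-04 09:00 + 2 h = 2029-02-04 11:00.
2029-02-04 11:00 + 2 h = 2029-02-04 13:00.
2029-02-04 13:00 + 2 h = 2029-02-04 15:00.
2029-02-04 15:00 + 2 h = 2029-02-04 17:00.
2029-02-04 17:00 + 2 h = 2029-02-04 19:00.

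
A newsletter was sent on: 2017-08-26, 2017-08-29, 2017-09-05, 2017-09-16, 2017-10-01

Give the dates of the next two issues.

2017-10-20, 2017-11-12

Gaps: 3, 7, 11, 15 days — each gap is 4 larger than the previous one.
Next gap: 19 days. 2017-10-01 + 19 days = 2017-10-20.
Next gap: 23 days. 2017-10-20 + 23 days = 2017-11-12.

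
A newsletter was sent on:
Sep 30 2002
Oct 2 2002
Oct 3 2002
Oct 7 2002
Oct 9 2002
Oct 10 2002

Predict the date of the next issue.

Oct 14 2002

Gaps: 2, 1, 4, 2, 1 days — not constant, but cyclic with period 3.
The events fall on every Monday, Wednesday and Thursday.
Next Monday: Oct 14 2002.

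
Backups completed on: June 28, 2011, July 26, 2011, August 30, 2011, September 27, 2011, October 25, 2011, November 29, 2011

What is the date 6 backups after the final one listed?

Every date is a Tuesday; gaps 28, 35, 28, 28, 35 days.
Each is the last Tuesday of its month (at least one falls on the 29th or later, ruling out '4th Tuesday').
Last Tuesday of December 2011: December 27, 2011.
Last Tuesday of January 2012: January 31, 2012.
Last Tuesday of February 2012: February 28, 2012.
March 2012 ends with Tuesday March 27, 2012.
April 2012 ends with Tuesday April 24, 2012.
May 2012 ends with Tuesday May 29, 2012.

May 29, 2012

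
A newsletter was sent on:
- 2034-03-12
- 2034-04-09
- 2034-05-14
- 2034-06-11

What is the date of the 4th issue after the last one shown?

Gaps: 28, 35, 28 days — a mix of 28 and 35. Every date is a Sunday.
Each is the 2nd Sunday of its month.
2nd Sunday of July 2034: 2034-07-09.
2nd Sunday of August 2034: 2034-08-13.
2nd Sunday of September 2034: 2034-09-10.
October 2034 — 2nd Sunday is 2034-10-08.

2034-10-08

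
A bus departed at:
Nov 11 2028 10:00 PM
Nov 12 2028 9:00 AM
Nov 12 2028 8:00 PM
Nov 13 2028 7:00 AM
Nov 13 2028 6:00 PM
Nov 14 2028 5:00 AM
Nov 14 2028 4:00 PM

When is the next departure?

Nov 15 2028 3:00 AM

Spacing: 11, 11, 11, 11, 11, 11 h — constant 11 h.
Nov 14 2028 4:00 PM + 11 h = Nov 15 2028 3:00 AM.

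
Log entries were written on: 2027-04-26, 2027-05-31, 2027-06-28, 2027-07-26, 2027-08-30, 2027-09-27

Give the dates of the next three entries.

2027-10-25, 2027-11-29, 2027-12-27

Every date is a Monday; gaps 35, 28, 28, 35, 28 days.
Each is the last Monday of its month (at least one falls on the 29th or later, ruling out '4th Monday').
Last Monday of October 2027: 2027-10-25.
Last Monday of November 2027: 2027-11-29.
December 2027 ends with Monday 2027-12-27.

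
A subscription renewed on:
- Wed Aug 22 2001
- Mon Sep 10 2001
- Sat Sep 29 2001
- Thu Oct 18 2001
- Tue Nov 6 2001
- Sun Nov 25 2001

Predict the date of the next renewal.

Fri Dec 14 2001

Gaps between consecutive events: 19, 19, 19, 19, 19 days — a constant 19-day interval.
Sun Nov 25 2001 + 19 days = Fri Dec 14 2001.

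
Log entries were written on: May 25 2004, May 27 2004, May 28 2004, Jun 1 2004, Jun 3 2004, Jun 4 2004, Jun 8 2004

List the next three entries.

Gaps: 2, 1, 4, 2, 1, 4 days — not constant, but cyclic with period 3.
The events fall on every Tuesday, Thursday and Friday.
The following Thursday is Jun 10 2004.
Next Friday: Jun 11 2004.
The following Tuesday is Jun 15 2004.

Jun 10 2004, Jun 11 2004, Jun 15 2004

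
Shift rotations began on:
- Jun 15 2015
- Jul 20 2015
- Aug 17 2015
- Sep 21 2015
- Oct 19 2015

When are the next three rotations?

Nov 16 2015, Dec 21 2015, Jan 18 2016

Gaps: 35, 28, 35, 28 days — a mix of 28 and 35. Every date is a Monday.
Each is the 3rd Monday of its month.
November 2015 — 3rd Monday is Nov 16 2015.
December 2015 — 3rd Monday is Dec 21 2015.
3rd Monday of January 2016: Jan 18 2016.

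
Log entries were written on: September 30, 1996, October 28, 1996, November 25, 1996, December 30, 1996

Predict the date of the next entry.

January 27, 1997

These are Mondays with 28, 28, 35-day gaps.
Each is the final Monday of its month — September 30, 1996 is past the 28th, so '4th Monday' doesn't fit.
Last Monday of January 1997: January 27, 1997.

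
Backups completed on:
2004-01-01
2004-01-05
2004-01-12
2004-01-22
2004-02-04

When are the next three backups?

2004-02-20, 2004-03-10, 2004-04-01

The spacing grows by 3 each time: 4, 7, 10, 13 days.
Next gap: 16 days. 2004-02-04 + 16 days = 2004-02-20.
Next gap: 19 days. 2004-02-20 + 19 days = 2004-03-10.
Next gap: 22 days. 2004-03-10 + 22 days = 2004-04-01.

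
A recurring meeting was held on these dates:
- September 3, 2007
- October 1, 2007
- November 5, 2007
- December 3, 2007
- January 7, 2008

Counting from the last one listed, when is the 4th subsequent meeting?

May 5, 2008

Gaps: 28, 35, 28, 35 days — a mix of 28 and 35. Every date is a Monday.
Each is the 1st Monday of its month.
1st Monday of February 2008: February 4, 2008.
March 2008 — 1st Monday is March 3, 2008.
1st Monday of April 2008: April 7, 2008.
1st Monday of May 2008: May 5, 2008.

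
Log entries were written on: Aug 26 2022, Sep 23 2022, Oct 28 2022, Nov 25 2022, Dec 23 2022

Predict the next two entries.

Jan 27 2023, Feb 24 2023

These are Fridays at 28- or 35-day spacing (28, 35, 28, 28).
The pattern: 4th Friday of the month.
4th Friday of January 2023: Jan 27 2023.
February 2023 — 4th Friday is Feb 24 2023.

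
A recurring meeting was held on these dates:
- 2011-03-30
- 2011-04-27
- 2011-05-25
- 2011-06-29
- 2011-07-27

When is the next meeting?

All Wednesdays; the gaps (28, 28, 35, 28) vary with month length.
This is the last Wednesday of each month.
Last Wednesday of August 2011: 2011-08-31.

2011-08-31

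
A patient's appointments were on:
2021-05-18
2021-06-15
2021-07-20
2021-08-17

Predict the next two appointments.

2021-09-21, 2021-10-19

Gaps: 28, 35, 28 days — a mix of 28 and 35. Every date is a Tuesday.
Each is the 3rd Tuesday of its month.
3rd Tuesday of September 2021: 2021-09-21.
October 2021 — 3rd Tuesday is 2021-10-19.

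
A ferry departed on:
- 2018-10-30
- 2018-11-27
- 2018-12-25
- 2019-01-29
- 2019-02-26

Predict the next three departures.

Every date is a Tuesday; gaps 28, 28, 35, 28 days.
Each is the last Tuesday of its month (at least one falls on the 29th or later, ruling out '4th Tuesday').
Last Tuesday of March 2019: 2019-03-26.
Last Tuesday of April 2019: 2019-04-30.
Last Tuesday of May 2019: 2019-05-28.

2019-03-26, 2019-04-30, 2019-05-28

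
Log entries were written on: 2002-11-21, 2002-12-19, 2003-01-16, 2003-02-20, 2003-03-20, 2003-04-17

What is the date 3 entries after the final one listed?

These are Thursdays at 28- or 35-day spacing (28, 28, 35, 28, 28).
The pattern: 3rd Thursday of the month.
3rd Thursday of May 2003: 2003-05-15.
June 2003 — 3rd Thursday is 2003-06-19.
3rd Thursday of July 2003: 2003-07-17.

2003-07-17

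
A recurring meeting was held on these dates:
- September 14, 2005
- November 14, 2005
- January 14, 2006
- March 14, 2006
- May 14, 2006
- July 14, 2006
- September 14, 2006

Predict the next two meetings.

Each date is the 14th; the gaps (61, 61, 59, 61, 61, 62) track the month lengths.
The rule is the 14th of every 2 months.
November 2006: November 14, 2006.
Next: January 2007 → January 14, 2007.

November 14, 2006; January 14, 2007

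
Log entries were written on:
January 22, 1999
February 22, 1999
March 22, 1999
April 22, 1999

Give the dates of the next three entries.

May 22, 1999; June 22, 1999; July 22, 1999

Gaps: 31, 28, 31 days — not constant. Every event is on the 22nd of the month.
Pattern: the 22nd of each month.
Next: May 1999 → May 22, 1999.
June 1999: June 22, 1999.
Next: July 1999 → July 22, 1999.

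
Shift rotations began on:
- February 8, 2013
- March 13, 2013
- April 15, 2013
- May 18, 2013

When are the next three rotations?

June 20, 2013; July 23, 2013; August 25, 2013

The spacing is 33, 33, 33 days — always 33 days.
May 18, 2013 + 33 days = June 20, 2013.
June 20, 2013 + 33 days = July 23, 2013.
July 23, 2013 + 33 days = August 25, 2013.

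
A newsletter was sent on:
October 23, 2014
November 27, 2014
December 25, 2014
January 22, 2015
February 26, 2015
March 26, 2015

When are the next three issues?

All dates are Thursdays, 35, 28, 28, 35, 28 days apart.
Specifically, the 4th Thursday of each month.
April 2015 — 4th Thursday is April 23, 2015.
May 2015 — 4th Thursday is May 28, 2015.
June 2015 — 4th Thursday is June 25, 2015.

April 23, 2015; May 28, 2015; June 25, 2015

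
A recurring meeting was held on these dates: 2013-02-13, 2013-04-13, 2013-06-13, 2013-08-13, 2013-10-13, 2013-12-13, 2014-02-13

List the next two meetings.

2014-04-13, 2014-06-13

The day-of-month is always 13 (59, 61, 61, 61, 61, 62 days between events).
So this recurs on the 13th of every 2 months.
April 2014: 2014-04-13.
Next: June 2014 → 2014-06-13.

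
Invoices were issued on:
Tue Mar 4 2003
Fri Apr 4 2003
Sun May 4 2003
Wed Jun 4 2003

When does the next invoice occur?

The day-of-month is always 4 (31, 30, 31 days between events).
So this recurs on the 4th of each month.
Next: July 2003 → Fri Jul 4 2003.

Fri Jul 4 2003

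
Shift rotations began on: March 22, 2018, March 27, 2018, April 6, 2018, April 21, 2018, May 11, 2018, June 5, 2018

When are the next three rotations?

Gaps: 5, 10, 15, 20, 25 days — each gap is 5 larger than the previous one.
Next gap: 30 days. June 5, 2018 + 30 days = July 5, 2018.
Next gap: 35 days. July 5, 2018 + 35 days = August 9, 2018.
Next gap: 40 days. August 9, 2018 + 40 days = September 18, 2018.

July 5, 2018; August 9, 2018; September 18, 2018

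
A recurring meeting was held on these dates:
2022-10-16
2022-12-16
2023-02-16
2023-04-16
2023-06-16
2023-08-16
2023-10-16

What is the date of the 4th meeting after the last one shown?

2024-06-16

The day-of-month is always 16 (61, 62, 59, 61, 61, 61 days between events).
So this recurs on the 16th of every 2 months.
December 2023: 2023-12-16.
February 2024: 2024-02-16.
April 2024: 2024-04-16.
June 2024: 2024-06-16.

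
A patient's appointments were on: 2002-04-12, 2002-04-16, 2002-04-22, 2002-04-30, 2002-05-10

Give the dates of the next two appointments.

The spacing grows by 2 each time: 4, 6, 8, 10 days.
Next gap: 12 days. 2002-05-10 + 12 days = 2002-05-22.
Next gap: 14 days. 2002-05-22 + 14 days = 2002-06-05.

2002-05-22, 2002-06-05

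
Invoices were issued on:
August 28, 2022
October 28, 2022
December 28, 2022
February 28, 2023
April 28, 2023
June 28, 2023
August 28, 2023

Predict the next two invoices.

Each date is the 28th; the gaps (61, 61, 62, 59, 61, 61) track the month lengths.
The rule is the 28th of every 2 months.
Next: October 2023 → October 28, 2023.
Next: December 2023 → December 28, 2023.

October 28, 2023; December 28, 2023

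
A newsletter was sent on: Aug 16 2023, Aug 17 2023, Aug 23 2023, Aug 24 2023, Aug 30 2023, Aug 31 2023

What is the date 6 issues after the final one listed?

Sep 21 2023

Every event lands on a Wednesday or Thursday (gaps cycle 1, 6, 1, 6, 1).
So the schedule is: every Wednesday and Thursday.
Next Wednesday: Sep 6 2023.
Next Thursday: Sep 7 2023.
Next Wednesday: Sep 13 2023.
The following Thursday is Sep 14 2023.
The following Wednesday is Sep 20 2023.
Next Thursday: Sep 21 2023.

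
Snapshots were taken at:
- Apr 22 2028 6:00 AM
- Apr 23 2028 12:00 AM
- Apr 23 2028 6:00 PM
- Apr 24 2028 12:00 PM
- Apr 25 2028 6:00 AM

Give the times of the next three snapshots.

Apr 26 2028 12:00 AM, Apr 26 2028 6:00 PM, Apr 27 2028 12:00 PM

The interval is a steady 18 hours (18, 18, 18, 18).
Apr 25 2028 6:00 AM + 18 h = Apr 26 2028 12:00 AM.
Apr 26 2028 12:00 AM + 18 h = Apr 26 2028 6:00 PM.
Apr 26 2028 6:00 PM + 18 h = Apr 27 2028 12:00 PM.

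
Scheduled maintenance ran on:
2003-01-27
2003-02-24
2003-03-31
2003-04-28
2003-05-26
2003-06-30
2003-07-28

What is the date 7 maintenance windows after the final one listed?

2004-02-23

Every date is a Monday; gaps 28, 35, 28, 28, 35, 28 days.
Each is the last Monday of its month (at least one falls on the 29th or later, ruling out '4th Monday').
Last Monday of August 2003: 2003-08-25.
September 2003 ends with Monday 2003-09-29.
Last Monday of October 2003: 2003-10-27.
Last Monday of November 2003: 2003-11-24.
Last Monday of December 2003: 2003-12-29.
January 2004 ends with Monday 2004-01-26.
February 2004 ends with Monday 2004-02-23.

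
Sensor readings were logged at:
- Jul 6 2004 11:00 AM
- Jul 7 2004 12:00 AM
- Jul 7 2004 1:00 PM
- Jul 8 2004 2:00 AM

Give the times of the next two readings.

Jul 8 2004 3:00 PM, Jul 9 2004 4:00 AM

Spacing: 13, 13, 13 h — constant 13 h.
Jul 8 2004 2:00 AM + 13 h = Jul 8 2004 3:00 PM.
Jul 8 2004 3:00 PM + 13 h = Jul 9 2004 4:00 AM.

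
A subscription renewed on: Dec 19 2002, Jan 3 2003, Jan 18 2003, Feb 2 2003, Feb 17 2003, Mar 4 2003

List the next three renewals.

Gaps between consecutive events: 15, 15, 15, 15, 15 days — a constant 15-day interval.
Mar 4 2003 + 15 days = Mar 19 2003.
Mar 19 2003 + 15 days = Apr 3 2003.
Apr 3 2003 + 15 days = Apr 18 2003.

Mar 19 2003, Apr 3 2003, Apr 18 2003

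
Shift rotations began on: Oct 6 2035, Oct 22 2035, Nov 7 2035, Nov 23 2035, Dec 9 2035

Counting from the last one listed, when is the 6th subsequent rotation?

Mar 14 2036

The spacing is 16, 16, 16, 16 days — always 16 days.
Dec 9 2035 + 16 days = Dec 25 2035.
Dec 25 2035 + 16 days = Jan 10 2036.
Jan 10 2036 + 16 days = Jan 26 2036.
Jan 26 2036 + 16 days = Feb 11 2036.
Feb 11 2036 + 16 days = Feb 27 2036.
Feb 27 2036 + 16 days = Mar 14 2036.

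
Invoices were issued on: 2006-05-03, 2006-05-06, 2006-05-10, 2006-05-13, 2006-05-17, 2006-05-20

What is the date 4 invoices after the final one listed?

2006-06-03

Every event lands on a Wednesday or Saturday (gaps cycle 3, 4, 3, 4, 3).
So the schedule is: every Wednesday and Saturday.
Next Wednesday: 2006-05-24.
Next Saturday: 2006-05-27.
The following Wednesday is 2006-05-31.
Next Saturday: 2006-06-03.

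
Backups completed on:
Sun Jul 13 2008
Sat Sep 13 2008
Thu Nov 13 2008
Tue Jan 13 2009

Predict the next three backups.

Fri Mar 13 2009, Wed May 13 2009, Mon Jul 13 2009

Gaps: 62, 61, 61 days — not constant. Every event is on the 13th of the month.
Pattern: the 13th of every 2 months.
March 2009: Fri Mar 13 2009.
Next: May 2009 → Wed May 13 2009.
Next: July 2009 → Mon Jul 13 2009.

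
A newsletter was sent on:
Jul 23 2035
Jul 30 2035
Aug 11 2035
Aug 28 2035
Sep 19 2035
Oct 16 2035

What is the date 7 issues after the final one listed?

Intervals are 7, 12, 17, 22, 27 days — an arithmetic progression with common difference 5.
Next gap: 32 days. Oct 16 2035 + 32 days = Nov 17 2035.
Next gap: 37 days. Nov 17 2035 + 37 days = Dec 24 2035.
Next gap: 42 days. Dec 24 2035 + 42 days = Feb 4 2036.
Next gap: 47 days. Feb 4 2036 + 47 days = Mar 22 2036.
Next gap: 52 days. Mar 22 2036 + 52 days = May 13 2036.
Next gap: 57 days. May 13 2036 + 57 days = Jul 9 2036.
Next gap: 62 days. Jul 9 2036 + 62 days = Sep 9 2036.

Sep 9 2036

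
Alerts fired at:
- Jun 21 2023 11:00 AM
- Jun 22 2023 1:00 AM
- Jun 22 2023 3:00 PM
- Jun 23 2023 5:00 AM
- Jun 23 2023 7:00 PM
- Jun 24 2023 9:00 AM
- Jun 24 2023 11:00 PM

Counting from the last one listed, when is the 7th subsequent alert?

Jun 29 2023 1:00 AM

The interval is a steady 14 hours (14, 14, 14, 14, 14, 14).
Jun 24 2023 11:00 PM + 14 h = Jun 25 2023 1:00 PM.
Jun 25 2023 1:00 PM + 14 h = Jun 26 2023 3:00 AM.
Jun 26 2023 3:00 AM + 14 h = Jun 26 2023 5:00 PM.
Jun 26 2023 5:00 PM + 14 h = Jun 27 2023 7:00 AM.
Jun 27 2023 7:00 AM + 14 h = Jun 27 2023 9:00 PM.
Jun 27 2023 9:00 PM + 14 h = Jun 28 2023 11:00 AM.
Jun 28 2023 11:00 AM + 14 h = Jun 29 2023 1:00 AM.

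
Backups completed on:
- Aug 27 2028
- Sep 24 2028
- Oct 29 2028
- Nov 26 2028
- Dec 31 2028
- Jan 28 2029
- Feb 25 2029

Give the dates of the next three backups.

Every date is a Sunday; gaps 28, 35, 28, 35, 28, 28 days.
Each is the last Sunday of its month (at least one falls on the 29th or later, ruling out '4th Sunday').
Last Sunday of March 2029: Mar 25 2029.
April 2029 ends with Sunday Apr 29 2029.
Last Sunday of May 2029: May 27 2029.

Mar 25 2029, Apr 29 2029, May 27 2029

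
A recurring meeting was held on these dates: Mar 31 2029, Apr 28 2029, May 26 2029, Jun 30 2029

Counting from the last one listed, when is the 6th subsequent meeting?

All Saturdays; the gaps (28, 28, 35) vary with month length.
This is the last Saturday of each month.
July 2029 ends with Saturday Jul 28 2029.
August 2029 ends with Saturday Aug 25 2029.
September 2029 ends with Saturday Sep 29 2029.
Last Saturday of October 2029: Oct 27 2029.
November 2029 ends with Saturday Nov 24 2029.
December 2029 ends with Saturday Dec 29 2029.

Dec 29 2029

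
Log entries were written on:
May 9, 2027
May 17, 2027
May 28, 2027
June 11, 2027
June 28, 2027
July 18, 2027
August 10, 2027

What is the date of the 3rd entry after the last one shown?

November 5, 2027

Intervals are 8, 11, 14, 17, 20, 23 days — an arithmetic progression with common difference 3.
Next gap: 26 days. August 10, 2027 + 26 days = September 5, 2027.
Next gap: 29 days. September 5, 2027 + 29 days = October 4, 2027.
Next gap: 32 days. October 4, 2027 + 32 days = November 5, 2027.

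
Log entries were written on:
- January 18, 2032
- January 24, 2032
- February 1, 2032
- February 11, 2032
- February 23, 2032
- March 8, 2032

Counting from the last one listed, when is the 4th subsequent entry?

The spacing grows by 2 each time: 6, 8, 10, 12, 14 days.
Next gap: 16 days. March 8, 2032 + 16 days = March 24, 2032.
Next gap: 18 days. March 24, 2032 + 18 days = April 11, 2032.
Next gap: 20 days. April 11, 2032 + 20 days = May 1, 2032.
Next gap: 22 days. May 1, 2032 + 22 days = May 23, 2032.

May 23, 2032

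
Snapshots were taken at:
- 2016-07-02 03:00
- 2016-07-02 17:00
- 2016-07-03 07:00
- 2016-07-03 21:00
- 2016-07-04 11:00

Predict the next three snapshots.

Spacing: 14, 14, 14, 14 h — constant 14 h.
2016-07-04 11:00 + 14 h = 2016-07-05 01:00.
2016-07-05 01:00 + 14 h = 2016-07-05 15:00.
2016-07-05 15:00 + 14 h = 2016-07-06 05:00.

2016-07-05 01:00, 2016-07-05 15:00, 2016-07-06 05:00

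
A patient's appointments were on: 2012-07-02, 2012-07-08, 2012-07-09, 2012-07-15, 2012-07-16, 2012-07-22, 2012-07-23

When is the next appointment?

The gap pattern 6, 1, 6, 1, 6, 1 repeats every 2 events.
These are the Mondays and Sundays of each week.
Next Sunday: 2012-07-29.

2012-07-29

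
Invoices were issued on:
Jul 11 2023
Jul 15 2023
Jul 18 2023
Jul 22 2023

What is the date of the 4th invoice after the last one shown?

The gap pattern 4, 3, 4 repeats every 2 events.
These are the Tuesdays and Saturdays of each week.
The following Tuesday is Jul 25 2023.
The following Saturday is Jul 29 2023.
Next Tuesday: Aug 1 2023.
The following Saturday is Aug 5 2023.

Aug 5 2023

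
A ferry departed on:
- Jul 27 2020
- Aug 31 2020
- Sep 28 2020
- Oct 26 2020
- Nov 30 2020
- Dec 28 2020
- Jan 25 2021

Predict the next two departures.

All Mondays; the gaps (35, 28, 28, 35, 28, 28) vary with month length.
This is the last Monday of each month.
February 2021 ends with Monday Feb 22 2021.
Last Monday of March 2021: Mar 29 2021.

Feb 22 2021, Mar 29 2021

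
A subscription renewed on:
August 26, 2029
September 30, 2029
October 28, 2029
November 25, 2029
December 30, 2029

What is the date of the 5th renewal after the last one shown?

May 26, 2030

These are Sundays with 35, 28, 28, 35-day gaps.
Each is the final Sunday of its month — September 30, 2029 is past the 28th, so '4th Sunday' doesn't fit.
January 2030 ends with Sunday January 27, 2030.
February 2030 ends with Sunday February 24, 2030.
March 2030 ends with Sunday March 31, 2030.
Last Sunday of April 2030: April 28, 2030.
Last Sunday of May 2030: May 26, 2030.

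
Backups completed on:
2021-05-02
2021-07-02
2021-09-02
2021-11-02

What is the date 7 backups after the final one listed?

2023-01-02

Gaps: 61, 62, 61 days — not constant. Every event is on the 2nd of the month.
Pattern: the 2nd of every 2 months.
Next: January 2022 → 2022-01-02.
Next: March 2022 → 2022-03-02.
Next: May 2022 → 2022-05-02.
Next: July 2022 → 2022-07-02.
September 2022: 2022-09-02.
Next: November 2022 → 2022-11-02.
Next: January 2023 → 2023-01-02.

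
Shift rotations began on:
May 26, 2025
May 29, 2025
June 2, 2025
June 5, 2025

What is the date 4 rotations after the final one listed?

The gap pattern 3, 4, 3 repeats every 2 events.
These are the Mondays and Thursdays of each week.
The following Monday is June 9, 2025.
Next Thursday: June 12, 2025.
The following Monday is June 16, 2025.
Next Thursday: June 19, 2025.

June 19, 2025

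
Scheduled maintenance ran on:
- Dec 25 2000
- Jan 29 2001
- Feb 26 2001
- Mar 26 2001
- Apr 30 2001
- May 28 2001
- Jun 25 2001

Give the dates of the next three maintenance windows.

Jul 30 2001, Aug 27 2001, Sep 24 2001

Every date is a Monday; gaps 35, 28, 28, 35, 28, 28 days.
Each is the last Monday of its month (at least one falls on the 29th or later, ruling out '4th Monday').
July 2001 ends with Monday Jul 30 2001.
August 2001 ends with Monday Aug 27 2001.
September 2001 ends with Monday Sep 24 2001.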